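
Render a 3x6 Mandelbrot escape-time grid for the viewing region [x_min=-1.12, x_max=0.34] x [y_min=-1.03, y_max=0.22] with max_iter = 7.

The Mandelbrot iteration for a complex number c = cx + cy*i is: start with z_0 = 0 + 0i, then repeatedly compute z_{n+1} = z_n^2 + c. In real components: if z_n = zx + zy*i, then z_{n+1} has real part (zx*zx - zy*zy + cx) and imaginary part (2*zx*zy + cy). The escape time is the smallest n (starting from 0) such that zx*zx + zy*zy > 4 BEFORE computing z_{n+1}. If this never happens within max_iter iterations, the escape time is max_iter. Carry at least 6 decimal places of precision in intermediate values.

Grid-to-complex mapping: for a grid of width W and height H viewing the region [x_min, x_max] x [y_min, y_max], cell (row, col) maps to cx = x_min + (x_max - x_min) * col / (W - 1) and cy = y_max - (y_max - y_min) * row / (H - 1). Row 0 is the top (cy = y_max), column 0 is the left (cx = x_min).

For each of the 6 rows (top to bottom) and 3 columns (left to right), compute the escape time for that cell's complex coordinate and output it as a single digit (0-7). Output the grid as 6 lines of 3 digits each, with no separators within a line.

Answer: 777
777
777
577
374
343

Derivation:
(row=0, col=0): c = -1.1200 + 0.2200i → escape time 7
(row=0, col=1): c = -0.3900 + 0.2200i → escape time 7
(row=0, col=2): c = 0.3400 + 0.2200i → escape time 7
(row=1, col=0): c = -1.1200 + -0.0300i → escape time 7
(row=1, col=1): c = -0.3900 + -0.0300i → escape time 7
(row=1, col=2): c = 0.3400 + -0.0300i → escape time 7
(row=2, col=0): c = -1.1200 + -0.2800i → escape time 7
(row=2, col=1): c = -0.3900 + -0.2800i → escape time 7
(row=2, col=2): c = 0.3400 + -0.2800i → escape time 7
(row=3, col=0): c = -1.1200 + -0.5300i → escape time 5
(row=3, col=1): c = -0.3900 + -0.5300i → escape time 7
(row=3, col=2): c = 0.3400 + -0.5300i → escape time 7
(row=4, col=0): c = -1.1200 + -0.7800i → escape time 3
(row=4, col=1): c = -0.3900 + -0.7800i → escape time 7
(row=4, col=2): c = 0.3400 + -0.7800i → escape time 4
(row=5, col=0): c = -1.1200 + -1.0300i → escape time 3
(row=5, col=1): c = -0.3900 + -1.0300i → escape time 4
(row=5, col=2): c = 0.3400 + -1.0300i → escape time 3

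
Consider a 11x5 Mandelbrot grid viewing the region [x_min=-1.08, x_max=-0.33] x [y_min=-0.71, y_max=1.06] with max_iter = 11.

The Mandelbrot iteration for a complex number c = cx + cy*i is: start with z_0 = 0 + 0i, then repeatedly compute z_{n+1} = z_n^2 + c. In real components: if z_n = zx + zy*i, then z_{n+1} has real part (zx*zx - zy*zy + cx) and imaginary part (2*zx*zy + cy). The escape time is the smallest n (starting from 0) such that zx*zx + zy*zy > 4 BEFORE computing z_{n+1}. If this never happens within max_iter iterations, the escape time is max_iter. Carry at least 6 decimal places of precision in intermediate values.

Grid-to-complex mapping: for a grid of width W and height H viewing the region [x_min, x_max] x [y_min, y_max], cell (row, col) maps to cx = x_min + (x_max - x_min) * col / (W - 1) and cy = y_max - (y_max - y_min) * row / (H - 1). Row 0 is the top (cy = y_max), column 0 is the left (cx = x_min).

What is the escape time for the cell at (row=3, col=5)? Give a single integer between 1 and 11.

Answer: 11

Derivation:
z_0 = 0 + 0i, c = -0.7050 + -0.2675i
Iter 1: z = -0.7050 + -0.2675i, |z|^2 = 0.5686
Iter 2: z = -0.2795 + 0.1097i, |z|^2 = 0.0902
Iter 3: z = -0.6389 + -0.3288i, |z|^2 = 0.5163
Iter 4: z = -0.4049 + 0.1527i, |z|^2 = 0.1873
Iter 5: z = -0.5643 + -0.3911i, |z|^2 = 0.4715
Iter 6: z = -0.5395 + 0.1740i, |z|^2 = 0.3213
Iter 7: z = -0.4442 + -0.4552i, |z|^2 = 0.4045
Iter 8: z = -0.7149 + 0.1369i, |z|^2 = 0.5298
Iter 9: z = -0.2126 + -0.4632i, |z|^2 = 0.2598
Iter 10: z = -0.8744 + -0.0705i, |z|^2 = 0.7695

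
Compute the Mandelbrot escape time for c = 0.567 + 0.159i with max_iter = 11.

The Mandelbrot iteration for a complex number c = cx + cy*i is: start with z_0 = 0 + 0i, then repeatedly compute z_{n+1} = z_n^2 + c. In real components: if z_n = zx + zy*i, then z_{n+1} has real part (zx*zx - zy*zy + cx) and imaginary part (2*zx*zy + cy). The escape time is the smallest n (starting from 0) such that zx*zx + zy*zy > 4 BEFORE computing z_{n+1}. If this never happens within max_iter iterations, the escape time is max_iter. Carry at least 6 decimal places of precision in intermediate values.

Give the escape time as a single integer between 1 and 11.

Answer: 4

Derivation:
z_0 = 0 + 0i, c = 0.5670 + 0.1590i
Iter 1: z = 0.5670 + 0.1590i, |z|^2 = 0.3468
Iter 2: z = 0.8632 + 0.3393i, |z|^2 = 0.8603
Iter 3: z = 1.1970 + 0.7448i, |z|^2 = 1.9875
Iter 4: z = 1.4451 + 1.9420i, |z|^2 = 5.8597
Escaped at iteration 4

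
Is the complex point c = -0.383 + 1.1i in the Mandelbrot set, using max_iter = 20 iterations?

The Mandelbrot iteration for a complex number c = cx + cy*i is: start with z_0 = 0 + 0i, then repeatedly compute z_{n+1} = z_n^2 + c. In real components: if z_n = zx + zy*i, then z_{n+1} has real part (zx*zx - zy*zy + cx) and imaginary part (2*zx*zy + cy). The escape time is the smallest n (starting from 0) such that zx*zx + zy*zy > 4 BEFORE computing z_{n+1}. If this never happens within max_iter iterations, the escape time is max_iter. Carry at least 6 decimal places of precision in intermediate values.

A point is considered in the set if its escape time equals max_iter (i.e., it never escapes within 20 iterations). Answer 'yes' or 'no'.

z_0 = 0 + 0i, c = -0.3830 + 1.1000i
Iter 1: z = -0.3830 + 1.1000i, |z|^2 = 1.3567
Iter 2: z = -1.4463 + 0.2574i, |z|^2 = 2.1581
Iter 3: z = 1.6426 + 0.3554i, |z|^2 = 2.8243
Iter 4: z = 2.1887 + 2.2677i, |z|^2 = 9.9326
Escaped at iteration 4

Answer: no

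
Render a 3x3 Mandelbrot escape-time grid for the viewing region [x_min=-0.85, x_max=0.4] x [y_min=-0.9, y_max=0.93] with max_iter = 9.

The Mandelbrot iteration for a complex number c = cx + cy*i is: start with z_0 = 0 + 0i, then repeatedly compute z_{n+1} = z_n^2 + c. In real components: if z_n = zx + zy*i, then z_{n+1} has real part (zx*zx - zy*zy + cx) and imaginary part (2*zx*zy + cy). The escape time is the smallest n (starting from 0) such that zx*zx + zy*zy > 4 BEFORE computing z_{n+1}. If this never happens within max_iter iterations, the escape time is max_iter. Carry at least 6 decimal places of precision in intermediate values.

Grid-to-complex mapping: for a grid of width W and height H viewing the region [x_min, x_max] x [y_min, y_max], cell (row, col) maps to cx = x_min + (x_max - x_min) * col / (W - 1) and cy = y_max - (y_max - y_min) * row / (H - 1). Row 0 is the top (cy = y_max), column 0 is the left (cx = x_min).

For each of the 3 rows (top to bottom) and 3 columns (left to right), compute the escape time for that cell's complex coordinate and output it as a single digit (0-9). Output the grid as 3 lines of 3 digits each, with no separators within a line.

(row=0, col=0): c = -0.8500 + 0.9300i → escape time 3
(row=0, col=1): c = -0.2250 + 0.9300i → escape time 7
(row=0, col=2): c = 0.4000 + 0.9300i → escape time 3
(row=1, col=0): c = -0.8500 + 0.0150i → escape time 9
(row=1, col=1): c = -0.2250 + 0.0150i → escape time 9
(row=1, col=2): c = 0.4000 + 0.0150i → escape time 7
(row=2, col=0): c = -0.8500 + -0.9000i → escape time 3
(row=2, col=1): c = -0.2250 + -0.9000i → escape time 9
(row=2, col=2): c = 0.4000 + -0.9000i → escape time 3

Answer: 373
997
393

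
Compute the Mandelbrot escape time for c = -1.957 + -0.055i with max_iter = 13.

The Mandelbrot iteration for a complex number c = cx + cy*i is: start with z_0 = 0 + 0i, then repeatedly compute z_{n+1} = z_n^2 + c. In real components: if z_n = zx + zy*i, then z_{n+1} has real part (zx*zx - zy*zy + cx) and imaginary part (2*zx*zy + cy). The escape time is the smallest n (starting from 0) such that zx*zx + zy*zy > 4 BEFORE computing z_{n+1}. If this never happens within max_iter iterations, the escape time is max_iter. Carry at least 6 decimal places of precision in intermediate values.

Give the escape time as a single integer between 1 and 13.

z_0 = 0 + 0i, c = -1.9570 + -0.0550i
Iter 1: z = -1.9570 + -0.0550i, |z|^2 = 3.8329
Iter 2: z = 1.8698 + 0.1603i, |z|^2 = 3.5219
Iter 3: z = 1.5136 + 0.5444i, |z|^2 = 2.5872
Iter 4: z = 0.0375 + 1.5928i, |z|^2 = 2.5385
Iter 5: z = -4.4927 + 0.0646i, |z|^2 = 20.1882
Escaped at iteration 5

Answer: 5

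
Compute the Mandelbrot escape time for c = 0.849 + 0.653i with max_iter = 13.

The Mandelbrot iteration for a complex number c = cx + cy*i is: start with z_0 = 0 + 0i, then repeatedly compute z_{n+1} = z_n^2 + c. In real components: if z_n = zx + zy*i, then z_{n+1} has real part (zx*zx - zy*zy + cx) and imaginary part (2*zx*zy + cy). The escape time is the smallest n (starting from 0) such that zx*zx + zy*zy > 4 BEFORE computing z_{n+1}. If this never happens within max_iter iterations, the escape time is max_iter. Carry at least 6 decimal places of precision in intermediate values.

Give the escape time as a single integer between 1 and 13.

Answer: 2

Derivation:
z_0 = 0 + 0i, c = 0.8490 + 0.6530i
Iter 1: z = 0.8490 + 0.6530i, |z|^2 = 1.1472
Iter 2: z = 1.1434 + 1.7618i, |z|^2 = 4.4113
Escaped at iteration 2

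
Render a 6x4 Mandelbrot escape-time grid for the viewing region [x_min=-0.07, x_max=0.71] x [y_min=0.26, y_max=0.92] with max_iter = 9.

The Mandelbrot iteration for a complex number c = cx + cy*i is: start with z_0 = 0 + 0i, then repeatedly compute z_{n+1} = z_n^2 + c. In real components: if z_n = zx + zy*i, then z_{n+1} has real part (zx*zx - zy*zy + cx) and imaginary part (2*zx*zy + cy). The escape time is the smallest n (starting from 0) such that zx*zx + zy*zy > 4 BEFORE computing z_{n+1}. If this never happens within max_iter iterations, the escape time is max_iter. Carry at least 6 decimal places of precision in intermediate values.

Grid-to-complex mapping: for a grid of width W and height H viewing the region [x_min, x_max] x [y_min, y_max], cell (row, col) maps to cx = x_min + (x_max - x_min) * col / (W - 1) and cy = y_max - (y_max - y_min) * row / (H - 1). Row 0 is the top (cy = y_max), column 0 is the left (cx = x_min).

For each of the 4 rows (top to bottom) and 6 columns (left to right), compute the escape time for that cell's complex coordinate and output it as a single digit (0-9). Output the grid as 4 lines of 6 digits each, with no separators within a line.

Answer: 954332
996533
999743
999943

Derivation:
(row=0, col=0): c = -0.0700 + 0.9200i → escape time 9
(row=0, col=1): c = 0.0860 + 0.9200i → escape time 5
(row=0, col=2): c = 0.2420 + 0.9200i → escape time 4
(row=0, col=3): c = 0.3980 + 0.9200i → escape time 3
(row=0, col=4): c = 0.5540 + 0.9200i → escape time 3
(row=0, col=5): c = 0.7100 + 0.9200i → escape time 2
(row=1, col=0): c = -0.0700 + 0.7000i → escape time 9
(row=1, col=1): c = 0.0860 + 0.7000i → escape time 9
(row=1, col=2): c = 0.2420 + 0.7000i → escape time 6
(row=1, col=3): c = 0.3980 + 0.7000i → escape time 5
(row=1, col=4): c = 0.5540 + 0.7000i → escape time 3
(row=1, col=5): c = 0.7100 + 0.7000i → escape time 3
(row=2, col=0): c = -0.0700 + 0.4800i → escape time 9
(row=2, col=1): c = 0.0860 + 0.4800i → escape time 9
(row=2, col=2): c = 0.2420 + 0.4800i → escape time 9
(row=2, col=3): c = 0.3980 + 0.4800i → escape time 7
(row=2, col=4): c = 0.5540 + 0.4800i → escape time 4
(row=2, col=5): c = 0.7100 + 0.4800i → escape time 3
(row=3, col=0): c = -0.0700 + 0.2600i → escape time 9
(row=3, col=1): c = 0.0860 + 0.2600i → escape time 9
(row=3, col=2): c = 0.2420 + 0.2600i → escape time 9
(row=3, col=3): c = 0.3980 + 0.2600i → escape time 9
(row=3, col=4): c = 0.5540 + 0.2600i → escape time 4
(row=3, col=5): c = 0.7100 + 0.2600i → escape time 3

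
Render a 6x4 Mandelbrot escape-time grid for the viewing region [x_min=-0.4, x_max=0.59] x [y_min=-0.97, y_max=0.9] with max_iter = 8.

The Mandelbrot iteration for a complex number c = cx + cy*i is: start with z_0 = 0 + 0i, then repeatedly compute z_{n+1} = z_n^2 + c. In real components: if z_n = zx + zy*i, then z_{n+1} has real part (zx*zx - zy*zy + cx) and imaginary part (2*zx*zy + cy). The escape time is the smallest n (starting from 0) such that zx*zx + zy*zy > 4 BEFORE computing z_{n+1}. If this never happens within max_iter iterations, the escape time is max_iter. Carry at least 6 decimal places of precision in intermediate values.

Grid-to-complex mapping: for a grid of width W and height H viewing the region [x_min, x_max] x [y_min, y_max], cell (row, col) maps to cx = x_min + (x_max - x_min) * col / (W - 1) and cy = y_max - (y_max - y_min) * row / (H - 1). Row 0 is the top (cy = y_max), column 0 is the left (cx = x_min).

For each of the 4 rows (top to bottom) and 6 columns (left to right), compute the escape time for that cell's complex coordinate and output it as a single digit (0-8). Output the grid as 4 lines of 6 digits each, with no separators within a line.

Answer: 588433
888884
888884
587432

Derivation:
(row=0, col=0): c = -0.4000 + 0.9000i → escape time 5
(row=0, col=1): c = -0.2020 + 0.9000i → escape time 8
(row=0, col=2): c = -0.0040 + 0.9000i → escape time 8
(row=0, col=3): c = 0.1940 + 0.9000i → escape time 4
(row=0, col=4): c = 0.3920 + 0.9000i → escape time 3
(row=0, col=5): c = 0.5900 + 0.9000i → escape time 3
(row=1, col=0): c = -0.4000 + 0.2767i → escape time 8
(row=1, col=1): c = -0.2020 + 0.2767i → escape time 8
(row=1, col=2): c = -0.0040 + 0.2767i → escape time 8
(row=1, col=3): c = 0.1940 + 0.2767i → escape time 8
(row=1, col=4): c = 0.3920 + 0.2767i → escape time 8
(row=1, col=5): c = 0.5900 + 0.2767i → escape time 4
(row=2, col=0): c = -0.4000 + -0.3467i → escape time 8
(row=2, col=1): c = -0.2020 + -0.3467i → escape time 8
(row=2, col=2): c = -0.0040 + -0.3467i → escape time 8
(row=2, col=3): c = 0.1940 + -0.3467i → escape time 8
(row=2, col=4): c = 0.3920 + -0.3467i → escape time 8
(row=2, col=5): c = 0.5900 + -0.3467i → escape time 4
(row=3, col=0): c = -0.4000 + -0.9700i → escape time 5
(row=3, col=1): c = -0.2020 + -0.9700i → escape time 8
(row=3, col=2): c = -0.0040 + -0.9700i → escape time 7
(row=3, col=3): c = 0.1940 + -0.9700i → escape time 4
(row=3, col=4): c = 0.3920 + -0.9700i → escape time 3
(row=3, col=5): c = 0.5900 + -0.9700i → escape time 2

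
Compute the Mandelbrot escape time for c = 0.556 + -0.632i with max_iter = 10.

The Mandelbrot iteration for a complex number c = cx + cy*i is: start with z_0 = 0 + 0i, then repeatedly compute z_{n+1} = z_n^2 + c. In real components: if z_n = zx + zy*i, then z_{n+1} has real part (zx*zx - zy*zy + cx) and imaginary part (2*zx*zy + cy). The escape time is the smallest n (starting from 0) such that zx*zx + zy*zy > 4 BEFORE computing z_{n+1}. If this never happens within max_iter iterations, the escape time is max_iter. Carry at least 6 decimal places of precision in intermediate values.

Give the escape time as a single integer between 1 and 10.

z_0 = 0 + 0i, c = 0.5560 + -0.6320i
Iter 1: z = 0.5560 + -0.6320i, |z|^2 = 0.7086
Iter 2: z = 0.4657 + -1.3348i, |z|^2 = 1.9985
Iter 3: z = -1.0088 + -1.8752i, |z|^2 = 4.5342
Escaped at iteration 3

Answer: 3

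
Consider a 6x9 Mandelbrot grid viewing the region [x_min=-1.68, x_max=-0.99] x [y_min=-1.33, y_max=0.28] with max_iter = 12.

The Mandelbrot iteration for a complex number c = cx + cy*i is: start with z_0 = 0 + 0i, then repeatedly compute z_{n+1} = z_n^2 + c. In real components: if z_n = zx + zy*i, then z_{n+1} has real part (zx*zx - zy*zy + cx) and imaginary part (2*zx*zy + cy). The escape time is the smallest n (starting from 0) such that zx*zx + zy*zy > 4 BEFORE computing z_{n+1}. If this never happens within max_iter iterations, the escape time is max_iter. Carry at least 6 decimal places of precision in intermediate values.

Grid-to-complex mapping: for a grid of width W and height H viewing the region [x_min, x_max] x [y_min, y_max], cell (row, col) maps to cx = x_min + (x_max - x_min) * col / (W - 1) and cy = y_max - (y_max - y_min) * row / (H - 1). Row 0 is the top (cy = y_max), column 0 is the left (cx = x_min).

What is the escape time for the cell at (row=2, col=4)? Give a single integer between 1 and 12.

z_0 = 0 + 0i, c = -1.1280 + -0.1225i
Iter 1: z = -1.1280 + -0.1225i, |z|^2 = 1.2874
Iter 2: z = 0.1294 + 0.1539i, |z|^2 = 0.0404
Iter 3: z = -1.1349 + -0.0827i, |z|^2 = 1.2949
Iter 4: z = 0.1532 + 0.0652i, |z|^2 = 0.0277
Iter 5: z = -1.1088 + -0.1025i, |z|^2 = 1.2399
Iter 6: z = 0.0909 + 0.1048i, |z|^2 = 0.0192
Iter 7: z = -1.1307 + -0.1034i, |z|^2 = 1.2893
Iter 8: z = 0.1399 + 0.1114i, |z|^2 = 0.0320
Iter 9: z = -1.1209 + -0.0913i, |z|^2 = 1.2647
Iter 10: z = 0.1200 + 0.0822i, |z|^2 = 0.0212
Iter 11: z = -1.1204 + -0.1028i, |z|^2 = 1.2658

Answer: 12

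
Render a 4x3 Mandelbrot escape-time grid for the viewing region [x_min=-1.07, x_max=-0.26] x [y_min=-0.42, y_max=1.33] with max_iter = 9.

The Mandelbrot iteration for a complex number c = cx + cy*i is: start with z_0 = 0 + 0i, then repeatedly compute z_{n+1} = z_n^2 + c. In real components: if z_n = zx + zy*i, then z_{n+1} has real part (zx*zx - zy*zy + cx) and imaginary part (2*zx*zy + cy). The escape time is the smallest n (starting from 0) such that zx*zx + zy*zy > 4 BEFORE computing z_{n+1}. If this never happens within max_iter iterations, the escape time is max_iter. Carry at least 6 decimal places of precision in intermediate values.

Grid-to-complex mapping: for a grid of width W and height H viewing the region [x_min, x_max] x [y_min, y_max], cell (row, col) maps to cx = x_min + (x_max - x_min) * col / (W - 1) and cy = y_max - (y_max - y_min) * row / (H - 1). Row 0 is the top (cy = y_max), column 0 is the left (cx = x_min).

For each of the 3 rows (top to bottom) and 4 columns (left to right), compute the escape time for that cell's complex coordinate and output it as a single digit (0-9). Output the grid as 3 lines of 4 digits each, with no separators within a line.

(row=0, col=0): c = -1.0700 + 1.3300i → escape time 2
(row=0, col=1): c = -0.8000 + 1.3300i → escape time 2
(row=0, col=2): c = -0.5300 + 1.3300i → escape time 2
(row=0, col=3): c = -0.2600 + 1.3300i → escape time 2
(row=1, col=0): c = -1.0700 + 0.4550i → escape time 5
(row=1, col=1): c = -0.8000 + 0.4550i → escape time 6
(row=1, col=2): c = -0.5300 + 0.4550i → escape time 9
(row=1, col=3): c = -0.2600 + 0.4550i → escape time 9
(row=2, col=0): c = -1.0700 + -0.4200i → escape time 6
(row=2, col=1): c = -0.8000 + -0.4200i → escape time 7
(row=2, col=2): c = -0.5300 + -0.4200i → escape time 9
(row=2, col=3): c = -0.2600 + -0.4200i → escape time 9

Answer: 2222
5699
6799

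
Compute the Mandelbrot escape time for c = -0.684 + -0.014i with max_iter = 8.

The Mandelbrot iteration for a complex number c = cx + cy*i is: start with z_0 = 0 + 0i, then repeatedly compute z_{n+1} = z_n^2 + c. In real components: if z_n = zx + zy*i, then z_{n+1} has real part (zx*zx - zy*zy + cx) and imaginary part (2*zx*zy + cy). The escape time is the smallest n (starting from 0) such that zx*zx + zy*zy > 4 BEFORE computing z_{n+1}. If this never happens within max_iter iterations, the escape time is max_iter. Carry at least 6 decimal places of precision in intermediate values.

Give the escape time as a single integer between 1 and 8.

z_0 = 0 + 0i, c = -0.6840 + -0.0140i
Iter 1: z = -0.6840 + -0.0140i, |z|^2 = 0.4681
Iter 2: z = -0.2163 + 0.0052i, |z|^2 = 0.0468
Iter 3: z = -0.6372 + -0.0162i, |z|^2 = 0.4063
Iter 4: z = -0.2782 + 0.0067i, |z|^2 = 0.0774
Iter 5: z = -0.6066 + -0.0177i, |z|^2 = 0.3683
Iter 6: z = -0.3163 + 0.0075i, |z|^2 = 0.1001
Iter 7: z = -0.5840 + -0.0187i, |z|^2 = 0.3414

Answer: 8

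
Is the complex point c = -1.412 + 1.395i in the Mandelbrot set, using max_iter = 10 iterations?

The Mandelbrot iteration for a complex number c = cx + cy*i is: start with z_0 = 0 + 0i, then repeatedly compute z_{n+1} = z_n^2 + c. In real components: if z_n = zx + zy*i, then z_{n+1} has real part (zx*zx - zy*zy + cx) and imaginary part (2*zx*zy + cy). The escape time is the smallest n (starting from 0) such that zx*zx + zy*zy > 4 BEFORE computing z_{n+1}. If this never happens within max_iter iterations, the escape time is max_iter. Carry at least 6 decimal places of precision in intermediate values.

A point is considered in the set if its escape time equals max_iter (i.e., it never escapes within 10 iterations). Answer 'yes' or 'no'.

Answer: no

Derivation:
z_0 = 0 + 0i, c = -1.4120 + 1.3950i
Iter 1: z = -1.4120 + 1.3950i, |z|^2 = 3.9398
Iter 2: z = -1.3643 + -2.5445i, |z|^2 = 8.3356
Escaped at iteration 2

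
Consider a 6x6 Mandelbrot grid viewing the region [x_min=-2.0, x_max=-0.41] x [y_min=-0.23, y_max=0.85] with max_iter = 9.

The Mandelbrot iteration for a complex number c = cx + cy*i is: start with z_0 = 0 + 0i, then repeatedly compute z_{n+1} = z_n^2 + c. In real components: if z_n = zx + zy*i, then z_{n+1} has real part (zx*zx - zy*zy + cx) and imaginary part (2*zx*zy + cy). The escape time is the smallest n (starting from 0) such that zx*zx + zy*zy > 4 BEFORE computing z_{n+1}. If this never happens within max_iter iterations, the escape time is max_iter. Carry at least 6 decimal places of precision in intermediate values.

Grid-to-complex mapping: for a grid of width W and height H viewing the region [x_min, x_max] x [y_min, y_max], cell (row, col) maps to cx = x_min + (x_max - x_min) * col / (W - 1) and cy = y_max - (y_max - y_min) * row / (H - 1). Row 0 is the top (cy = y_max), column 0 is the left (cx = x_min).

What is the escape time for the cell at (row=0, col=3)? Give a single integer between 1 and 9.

z_0 = 0 + 0i, c = -1.0460 + 0.8500i
Iter 1: z = -1.0460 + 0.8500i, |z|^2 = 1.8166
Iter 2: z = -0.6744 + -0.9282i, |z|^2 = 1.3163
Iter 3: z = -1.4528 + 2.1019i, |z|^2 = 6.5286
Escaped at iteration 3

Answer: 3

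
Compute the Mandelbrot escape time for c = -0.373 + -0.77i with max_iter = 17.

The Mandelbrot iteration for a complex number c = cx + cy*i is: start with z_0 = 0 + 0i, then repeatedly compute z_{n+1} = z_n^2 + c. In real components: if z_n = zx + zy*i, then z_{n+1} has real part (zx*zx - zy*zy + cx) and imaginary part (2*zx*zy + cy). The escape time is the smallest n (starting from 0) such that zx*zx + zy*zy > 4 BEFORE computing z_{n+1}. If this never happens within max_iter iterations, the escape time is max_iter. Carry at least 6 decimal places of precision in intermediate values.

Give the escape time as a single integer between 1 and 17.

Answer: 7

Derivation:
z_0 = 0 + 0i, c = -0.3730 + -0.7700i
Iter 1: z = -0.3730 + -0.7700i, |z|^2 = 0.7320
Iter 2: z = -0.8268 + -0.1956i, |z|^2 = 0.7218
Iter 3: z = 0.2723 + -0.4466i, |z|^2 = 0.2736
Iter 4: z = -0.4983 + -1.0132i, |z|^2 = 1.2749
Iter 5: z = -1.1513 + 0.2398i, |z|^2 = 1.3830
Iter 6: z = 0.8950 + -1.3221i, |z|^2 = 2.5490
Iter 7: z = -1.3200 + -3.1366i, |z|^2 = 11.5806
Escaped at iteration 7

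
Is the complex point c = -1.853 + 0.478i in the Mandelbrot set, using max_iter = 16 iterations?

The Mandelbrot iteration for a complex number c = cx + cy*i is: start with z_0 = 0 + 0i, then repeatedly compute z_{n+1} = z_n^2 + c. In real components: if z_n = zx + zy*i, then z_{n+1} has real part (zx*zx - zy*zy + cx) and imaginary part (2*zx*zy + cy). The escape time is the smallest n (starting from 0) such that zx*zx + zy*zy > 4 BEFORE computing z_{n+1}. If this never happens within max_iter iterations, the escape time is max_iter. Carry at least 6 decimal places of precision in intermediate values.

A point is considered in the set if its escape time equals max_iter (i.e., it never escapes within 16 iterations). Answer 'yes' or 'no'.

z_0 = 0 + 0i, c = -1.8530 + 0.4780i
Iter 1: z = -1.8530 + 0.4780i, |z|^2 = 3.6621
Iter 2: z = 1.3521 + -1.2935i, |z|^2 = 3.5013
Iter 3: z = -1.6978 + -3.0199i, |z|^2 = 12.0021
Escaped at iteration 3

Answer: no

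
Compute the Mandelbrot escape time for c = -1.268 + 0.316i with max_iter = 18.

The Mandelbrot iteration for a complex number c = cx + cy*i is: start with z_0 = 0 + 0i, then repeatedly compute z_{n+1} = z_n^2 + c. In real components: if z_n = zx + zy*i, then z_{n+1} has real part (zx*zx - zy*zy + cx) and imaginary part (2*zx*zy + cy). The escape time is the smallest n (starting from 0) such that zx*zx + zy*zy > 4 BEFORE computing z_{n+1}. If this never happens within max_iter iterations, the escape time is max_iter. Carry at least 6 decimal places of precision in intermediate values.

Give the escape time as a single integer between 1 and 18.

z_0 = 0 + 0i, c = -1.2680 + 0.3160i
Iter 1: z = -1.2680 + 0.3160i, |z|^2 = 1.7077
Iter 2: z = 0.2400 + -0.4854i, |z|^2 = 0.2932
Iter 3: z = -1.4460 + 0.0831i, |z|^2 = 2.0978
Iter 4: z = 0.8160 + 0.0758i, |z|^2 = 0.6717
Iter 5: z = -0.6078 + 0.4397i, |z|^2 = 0.5628
Iter 6: z = -1.0919 + -0.2186i, |z|^2 = 1.2400
Iter 7: z = -0.1235 + 0.7933i, |z|^2 = 0.6446
Iter 8: z = -1.8821 + 0.1200i, |z|^2 = 3.5568
Iter 9: z = 2.2600 + -0.1357i, |z|^2 = 5.1259
Escaped at iteration 9

Answer: 9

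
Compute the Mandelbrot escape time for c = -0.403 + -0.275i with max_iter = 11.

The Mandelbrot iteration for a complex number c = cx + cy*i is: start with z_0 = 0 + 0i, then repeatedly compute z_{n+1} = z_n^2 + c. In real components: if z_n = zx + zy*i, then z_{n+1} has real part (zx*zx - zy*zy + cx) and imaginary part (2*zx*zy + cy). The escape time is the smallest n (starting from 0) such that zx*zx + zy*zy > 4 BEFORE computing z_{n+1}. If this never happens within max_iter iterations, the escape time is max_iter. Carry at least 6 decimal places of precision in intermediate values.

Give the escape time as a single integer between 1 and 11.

z_0 = 0 + 0i, c = -0.4030 + -0.2750i
Iter 1: z = -0.4030 + -0.2750i, |z|^2 = 0.2380
Iter 2: z = -0.3162 + -0.0533i, |z|^2 = 0.1028
Iter 3: z = -0.3059 + -0.2413i, |z|^2 = 0.1518
Iter 4: z = -0.3677 + -0.1274i, |z|^2 = 0.1514
Iter 5: z = -0.2841 + -0.1813i, |z|^2 = 0.1136
Iter 6: z = -0.3552 + -0.1720i, |z|^2 = 0.1557
Iter 7: z = -0.3064 + -0.1528i, |z|^2 = 0.1173
Iter 8: z = -0.3325 + -0.1813i, |z|^2 = 0.1434
Iter 9: z = -0.3254 + -0.1544i, |z|^2 = 0.1297
Iter 10: z = -0.3210 + -0.1745i, |z|^2 = 0.1335

Answer: 11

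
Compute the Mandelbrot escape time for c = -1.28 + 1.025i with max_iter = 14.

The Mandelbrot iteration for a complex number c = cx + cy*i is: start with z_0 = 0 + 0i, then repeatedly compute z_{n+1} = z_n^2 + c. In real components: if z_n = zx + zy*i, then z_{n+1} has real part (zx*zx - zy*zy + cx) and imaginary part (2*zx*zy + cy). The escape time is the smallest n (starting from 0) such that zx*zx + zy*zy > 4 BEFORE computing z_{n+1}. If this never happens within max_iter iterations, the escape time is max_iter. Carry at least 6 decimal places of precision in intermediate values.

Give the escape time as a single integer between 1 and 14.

z_0 = 0 + 0i, c = -1.2800 + 1.0250i
Iter 1: z = -1.2800 + 1.0250i, |z|^2 = 2.6890
Iter 2: z = -0.6922 + -1.5990i, |z|^2 = 3.0360
Iter 3: z = -3.3576 + 3.2387i, |z|^2 = 21.7631
Escaped at iteration 3

Answer: 3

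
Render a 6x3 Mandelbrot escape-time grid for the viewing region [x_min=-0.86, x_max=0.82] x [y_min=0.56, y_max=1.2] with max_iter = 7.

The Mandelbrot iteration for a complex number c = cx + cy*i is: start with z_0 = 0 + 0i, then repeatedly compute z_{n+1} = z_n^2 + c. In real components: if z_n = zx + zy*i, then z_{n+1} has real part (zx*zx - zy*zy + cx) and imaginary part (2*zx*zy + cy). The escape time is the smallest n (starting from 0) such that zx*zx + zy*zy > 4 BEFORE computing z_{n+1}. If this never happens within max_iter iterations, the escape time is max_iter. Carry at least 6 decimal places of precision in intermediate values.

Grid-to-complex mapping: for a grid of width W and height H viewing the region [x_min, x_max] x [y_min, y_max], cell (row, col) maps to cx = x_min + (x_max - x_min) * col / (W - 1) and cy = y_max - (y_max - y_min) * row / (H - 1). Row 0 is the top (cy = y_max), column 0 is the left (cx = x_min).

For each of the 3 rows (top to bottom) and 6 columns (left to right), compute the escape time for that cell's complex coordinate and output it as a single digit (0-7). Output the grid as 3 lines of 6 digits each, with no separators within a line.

(row=0, col=0): c = -0.8600 + 1.2000i → escape time 3
(row=0, col=1): c = -0.5240 + 1.2000i → escape time 3
(row=0, col=2): c = -0.1880 + 1.2000i → escape time 3
(row=0, col=3): c = 0.1480 + 1.2000i → escape time 2
(row=0, col=4): c = 0.4840 + 1.2000i → escape time 2
(row=0, col=5): c = 0.8200 + 1.2000i → escape time 2
(row=1, col=0): c = -0.8600 + 0.8800i → escape time 3
(row=1, col=1): c = -0.5240 + 0.8800i → escape time 4
(row=1, col=2): c = -0.1880 + 0.8800i → escape time 7
(row=1, col=3): c = 0.1480 + 0.8800i → escape time 5
(row=1, col=4): c = 0.4840 + 0.8800i → escape time 3
(row=1, col=5): c = 0.8200 + 0.8800i → escape time 2
(row=2, col=0): c = -0.8600 + 0.5600i → escape time 5
(row=2, col=1): c = -0.5240 + 0.5600i → escape time 7
(row=2, col=2): c = -0.1880 + 0.5600i → escape time 7
(row=2, col=3): c = 0.1480 + 0.5600i → escape time 7
(row=2, col=4): c = 0.4840 + 0.5600i → escape time 5
(row=2, col=5): c = 0.8200 + 0.5600i → escape time 3

Answer: 333222
347532
577753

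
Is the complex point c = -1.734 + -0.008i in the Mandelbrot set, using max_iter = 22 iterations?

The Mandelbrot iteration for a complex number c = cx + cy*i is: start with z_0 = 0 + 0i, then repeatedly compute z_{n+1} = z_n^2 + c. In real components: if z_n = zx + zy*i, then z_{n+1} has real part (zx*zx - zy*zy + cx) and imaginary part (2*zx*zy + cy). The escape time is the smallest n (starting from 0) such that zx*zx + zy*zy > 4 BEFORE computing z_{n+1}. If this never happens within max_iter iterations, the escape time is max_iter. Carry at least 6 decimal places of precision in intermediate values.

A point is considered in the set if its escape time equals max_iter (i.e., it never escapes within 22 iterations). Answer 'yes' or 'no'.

Answer: no

Derivation:
z_0 = 0 + 0i, c = -1.7340 + -0.0080i
Iter 1: z = -1.7340 + -0.0080i, |z|^2 = 3.0068
Iter 2: z = 1.2727 + 0.0197i, |z|^2 = 1.6201
Iter 3: z = -0.1146 + 0.0423i, |z|^2 = 0.0149
Iter 4: z = -1.7226 + -0.0177i, |z|^2 = 2.9678
Iter 5: z = 1.2332 + 0.0529i, |z|^2 = 1.5235
Iter 6: z = -0.2161 + 0.1226i, |z|^2 = 0.0617
Iter 7: z = -1.7023 + -0.0610i, |z|^2 = 2.9017
Iter 8: z = 1.1603 + 0.1996i, |z|^2 = 1.3860
Iter 9: z = -0.4276 + 0.4551i, |z|^2 = 0.3900
Iter 10: z = -1.7583 + -0.3973i, |z|^2 = 3.2493
Iter 11: z = 1.1996 + 1.3890i, |z|^2 = 3.3684
Iter 12: z = -2.2242 + 3.3246i, |z|^2 = 15.9998
Escaped at iteration 12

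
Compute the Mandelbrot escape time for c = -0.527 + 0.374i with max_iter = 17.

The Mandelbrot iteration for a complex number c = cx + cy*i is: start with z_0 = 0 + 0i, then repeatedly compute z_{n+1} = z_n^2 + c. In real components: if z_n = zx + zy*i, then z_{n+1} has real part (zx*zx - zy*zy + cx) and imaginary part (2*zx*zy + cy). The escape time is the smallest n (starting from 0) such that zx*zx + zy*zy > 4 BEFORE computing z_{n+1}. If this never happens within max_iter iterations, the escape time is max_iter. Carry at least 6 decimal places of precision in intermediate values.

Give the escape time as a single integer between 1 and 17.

Answer: 17

Derivation:
z_0 = 0 + 0i, c = -0.5270 + 0.3740i
Iter 1: z = -0.5270 + 0.3740i, |z|^2 = 0.4176
Iter 2: z = -0.3891 + -0.0202i, |z|^2 = 0.1518
Iter 3: z = -0.3760 + 0.3897i, |z|^2 = 0.2932
Iter 4: z = -0.5375 + 0.0810i, |z|^2 = 0.2955
Iter 5: z = -0.2446 + 0.2870i, |z|^2 = 0.1422
Iter 6: z = -0.5495 + 0.2336i, |z|^2 = 0.3565
Iter 7: z = -0.2796 + 0.1173i, |z|^2 = 0.0919
Iter 8: z = -0.4626 + 0.3084i, |z|^2 = 0.3091
Iter 9: z = -0.4082 + 0.0887i, |z|^2 = 0.1744
Iter 10: z = -0.3683 + 0.3016i, |z|^2 = 0.2266
Iter 11: z = -0.4824 + 0.1518i, |z|^2 = 0.2557
Iter 12: z = -0.3174 + 0.2275i, |z|^2 = 0.1525
Iter 13: z = -0.4780 + 0.2296i, |z|^2 = 0.2812
Iter 14: z = -0.3512 + 0.1545i, |z|^2 = 0.1472
Iter 15: z = -0.4275 + 0.2655i, |z|^2 = 0.2533
Iter 16: z = -0.4147 + 0.1470i, |z|^2 = 0.1936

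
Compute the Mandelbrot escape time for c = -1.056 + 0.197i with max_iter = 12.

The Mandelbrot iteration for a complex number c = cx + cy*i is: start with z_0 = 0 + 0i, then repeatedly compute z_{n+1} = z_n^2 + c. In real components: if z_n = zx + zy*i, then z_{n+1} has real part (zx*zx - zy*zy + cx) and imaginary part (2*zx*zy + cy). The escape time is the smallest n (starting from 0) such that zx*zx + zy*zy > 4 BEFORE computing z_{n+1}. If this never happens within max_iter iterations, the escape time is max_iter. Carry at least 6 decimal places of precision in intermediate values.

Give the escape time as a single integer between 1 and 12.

z_0 = 0 + 0i, c = -1.0560 + 0.1970i
Iter 1: z = -1.0560 + 0.1970i, |z|^2 = 1.1539
Iter 2: z = 0.0203 + -0.2191i, |z|^2 = 0.0484
Iter 3: z = -1.1036 + 0.1881i, |z|^2 = 1.2533
Iter 4: z = 0.1265 + -0.2182i, |z|^2 = 0.0636
Iter 5: z = -1.0876 + 0.1418i, |z|^2 = 1.2030
Iter 6: z = 0.1067 + -0.1115i, |z|^2 = 0.0238
Iter 7: z = -1.0570 + 0.1732i, |z|^2 = 1.1473
Iter 8: z = 0.0313 + -0.1692i, |z|^2 = 0.0296
Iter 9: z = -1.0836 + 0.1864i, |z|^2 = 1.2090
Iter 10: z = 0.0835 + -0.2070i, |z|^2 = 0.0498
Iter 11: z = -1.0919 + 0.1624i, |z|^2 = 1.2186

Answer: 12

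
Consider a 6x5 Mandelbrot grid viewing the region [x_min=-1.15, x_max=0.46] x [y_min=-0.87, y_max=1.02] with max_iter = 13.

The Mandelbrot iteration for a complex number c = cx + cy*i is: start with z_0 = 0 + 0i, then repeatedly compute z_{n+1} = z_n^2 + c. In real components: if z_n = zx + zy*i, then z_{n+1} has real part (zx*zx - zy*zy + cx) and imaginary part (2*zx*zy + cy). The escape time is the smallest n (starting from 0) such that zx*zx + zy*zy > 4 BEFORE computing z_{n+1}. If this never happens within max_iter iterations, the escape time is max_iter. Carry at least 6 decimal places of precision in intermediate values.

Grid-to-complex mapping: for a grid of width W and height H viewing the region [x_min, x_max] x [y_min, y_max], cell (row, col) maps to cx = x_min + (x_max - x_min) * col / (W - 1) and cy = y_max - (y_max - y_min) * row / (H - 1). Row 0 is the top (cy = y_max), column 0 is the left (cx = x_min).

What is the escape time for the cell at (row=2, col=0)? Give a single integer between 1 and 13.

Answer: 13

Derivation:
z_0 = 0 + 0i, c = -1.1500 + 0.0750i
Iter 1: z = -1.1500 + 0.0750i, |z|^2 = 1.3281
Iter 2: z = 0.1669 + -0.0975i, |z|^2 = 0.0374
Iter 3: z = -1.1317 + 0.0425i, |z|^2 = 1.2825
Iter 4: z = 0.1288 + -0.0211i, |z|^2 = 0.0170
Iter 5: z = -1.1338 + 0.0696i, |z|^2 = 1.2904
Iter 6: z = 0.1308 + -0.0827i, |z|^2 = 0.0239
Iter 7: z = -1.1397 + 0.0534i, |z|^2 = 1.3019
Iter 8: z = 0.1462 + -0.0466i, |z|^2 = 0.0235
Iter 9: z = -1.1308 + 0.0614i, |z|^2 = 1.2825
Iter 10: z = 0.1250 + -0.0638i, |z|^2 = 0.0197
Iter 11: z = -1.1385 + 0.0591i, |z|^2 = 1.2996
Iter 12: z = 0.1426 + -0.0595i, |z|^2 = 0.0239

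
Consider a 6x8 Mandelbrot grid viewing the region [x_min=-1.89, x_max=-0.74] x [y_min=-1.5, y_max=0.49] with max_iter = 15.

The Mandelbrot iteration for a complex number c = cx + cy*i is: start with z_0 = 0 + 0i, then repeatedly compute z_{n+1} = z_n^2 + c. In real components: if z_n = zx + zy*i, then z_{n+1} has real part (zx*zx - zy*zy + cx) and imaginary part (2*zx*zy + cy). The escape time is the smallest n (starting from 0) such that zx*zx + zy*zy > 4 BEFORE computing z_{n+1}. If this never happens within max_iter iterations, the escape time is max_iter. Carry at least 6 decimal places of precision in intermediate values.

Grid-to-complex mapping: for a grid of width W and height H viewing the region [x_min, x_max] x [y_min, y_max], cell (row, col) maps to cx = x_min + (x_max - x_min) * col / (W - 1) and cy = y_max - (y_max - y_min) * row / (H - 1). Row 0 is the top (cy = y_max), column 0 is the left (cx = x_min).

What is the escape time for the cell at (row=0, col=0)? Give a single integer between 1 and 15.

z_0 = 0 + 0i, c = -1.8900 + 0.4900i
Iter 1: z = -1.8900 + 0.4900i, |z|^2 = 3.8122
Iter 2: z = 1.4420 + -1.3622i, |z|^2 = 3.9350
Iter 3: z = -1.6662 + -3.4386i, |z|^2 = 14.6002
Escaped at iteration 3

Answer: 3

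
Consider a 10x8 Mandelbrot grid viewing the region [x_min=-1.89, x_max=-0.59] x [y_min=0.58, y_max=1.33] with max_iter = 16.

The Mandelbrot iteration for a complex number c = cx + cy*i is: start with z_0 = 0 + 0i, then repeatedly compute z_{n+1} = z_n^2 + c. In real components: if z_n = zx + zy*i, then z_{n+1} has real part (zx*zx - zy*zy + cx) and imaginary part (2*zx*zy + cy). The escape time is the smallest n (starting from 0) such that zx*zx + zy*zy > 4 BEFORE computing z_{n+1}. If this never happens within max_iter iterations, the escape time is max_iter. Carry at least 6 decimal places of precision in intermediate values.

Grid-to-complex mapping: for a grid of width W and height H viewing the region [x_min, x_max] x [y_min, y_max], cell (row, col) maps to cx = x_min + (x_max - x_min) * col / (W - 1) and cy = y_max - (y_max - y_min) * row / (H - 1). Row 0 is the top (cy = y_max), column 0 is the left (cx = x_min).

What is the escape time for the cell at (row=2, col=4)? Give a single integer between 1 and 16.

z_0 = 0 + 0i, c = -1.3122 + 1.1157i
Iter 1: z = -1.3122 + 1.1157i, |z|^2 = 2.9667
Iter 2: z = -0.8351 + -1.8124i, |z|^2 = 3.9823
Iter 3: z = -3.8997 + 4.1429i, |z|^2 = 32.3706
Escaped at iteration 3

Answer: 3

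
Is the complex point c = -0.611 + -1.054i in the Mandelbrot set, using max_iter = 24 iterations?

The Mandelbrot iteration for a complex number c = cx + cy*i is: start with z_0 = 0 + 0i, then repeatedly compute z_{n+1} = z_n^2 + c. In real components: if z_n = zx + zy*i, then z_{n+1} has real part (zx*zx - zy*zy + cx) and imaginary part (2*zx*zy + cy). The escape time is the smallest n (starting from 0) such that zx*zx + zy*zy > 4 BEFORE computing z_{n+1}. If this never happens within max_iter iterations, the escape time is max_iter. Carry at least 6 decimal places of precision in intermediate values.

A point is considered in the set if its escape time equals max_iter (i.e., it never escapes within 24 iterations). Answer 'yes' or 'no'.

z_0 = 0 + 0i, c = -0.6110 + -1.0540i
Iter 1: z = -0.6110 + -1.0540i, |z|^2 = 1.4842
Iter 2: z = -1.3486 + 0.2340i, |z|^2 = 1.8735
Iter 3: z = 1.1530 + -1.6851i, |z|^2 = 4.1689
Escaped at iteration 3

Answer: no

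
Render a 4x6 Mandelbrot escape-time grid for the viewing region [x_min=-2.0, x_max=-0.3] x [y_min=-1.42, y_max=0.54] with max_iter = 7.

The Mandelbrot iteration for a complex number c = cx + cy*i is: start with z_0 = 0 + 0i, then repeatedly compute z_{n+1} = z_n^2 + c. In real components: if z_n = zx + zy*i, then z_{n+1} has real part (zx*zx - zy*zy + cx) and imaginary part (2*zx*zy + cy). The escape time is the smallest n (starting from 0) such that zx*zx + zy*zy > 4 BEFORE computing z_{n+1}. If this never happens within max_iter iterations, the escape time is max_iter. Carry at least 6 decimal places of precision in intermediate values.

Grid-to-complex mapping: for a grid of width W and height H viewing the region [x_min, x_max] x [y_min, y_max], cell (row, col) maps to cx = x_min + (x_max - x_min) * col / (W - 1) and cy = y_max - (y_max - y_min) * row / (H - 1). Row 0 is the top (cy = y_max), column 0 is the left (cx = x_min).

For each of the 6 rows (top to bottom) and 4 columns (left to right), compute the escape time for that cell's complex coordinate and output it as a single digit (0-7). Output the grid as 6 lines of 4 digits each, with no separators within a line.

Answer: 1357
1777
1577
1357
1335
1122

Derivation:
(row=0, col=0): c = -2.0000 + 0.5400i → escape time 1
(row=0, col=1): c = -1.4333 + 0.5400i → escape time 3
(row=0, col=2): c = -0.8667 + 0.5400i → escape time 5
(row=0, col=3): c = -0.3000 + 0.5400i → escape time 7
(row=1, col=0): c = -2.0000 + 0.1480i → escape time 1
(row=1, col=1): c = -1.4333 + 0.1480i → escape time 7
(row=1, col=2): c = -0.8667 + 0.1480i → escape time 7
(row=1, col=3): c = -0.3000 + 0.1480i → escape time 7
(row=2, col=0): c = -2.0000 + -0.2440i → escape time 1
(row=2, col=1): c = -1.4333 + -0.2440i → escape time 5
(row=2, col=2): c = -0.8667 + -0.2440i → escape time 7
(row=2, col=3): c = -0.3000 + -0.2440i → escape time 7
(row=3, col=0): c = -2.0000 + -0.6360i → escape time 1
(row=3, col=1): c = -1.4333 + -0.6360i → escape time 3
(row=3, col=2): c = -0.8667 + -0.6360i → escape time 5
(row=3, col=3): c = -0.3000 + -0.6360i → escape time 7
(row=4, col=0): c = -2.0000 + -1.0280i → escape time 1
(row=4, col=1): c = -1.4333 + -1.0280i → escape time 3
(row=4, col=2): c = -0.8667 + -1.0280i → escape time 3
(row=4, col=3): c = -0.3000 + -1.0280i → escape time 5
(row=5, col=0): c = -2.0000 + -1.4200i → escape time 1
(row=5, col=1): c = -1.4333 + -1.4200i → escape time 1
(row=5, col=2): c = -0.8667 + -1.4200i → escape time 2
(row=5, col=3): c = -0.3000 + -1.4200i → escape time 2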